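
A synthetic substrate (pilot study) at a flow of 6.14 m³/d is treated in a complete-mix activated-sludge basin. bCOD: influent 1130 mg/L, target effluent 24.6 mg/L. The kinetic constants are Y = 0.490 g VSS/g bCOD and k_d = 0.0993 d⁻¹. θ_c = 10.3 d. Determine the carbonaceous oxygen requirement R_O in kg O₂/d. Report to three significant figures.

R_O ≈ 4.45 kg O₂/d

Y_obs = Y / (1 + k_d θ_c) = 0.490 / (1 + 0.0993 × 10.3) = 0.490 / 2.023 = 0.2422.
Mass of bCOD removed per day: Q(S₀ − S) = 6.14 × 1105 g/m³ = 6.787 kg/d.
P_X = Y_obs·Q·(S₀ − S) = 0.2422 × 6.787 = 1.644 kg VSS/d.
Carbonaceous O₂ demand = substrate oxidised − cell-mass equivalent = 6.787 − 1.42 × 1.644 = 4.453 kg O₂/d.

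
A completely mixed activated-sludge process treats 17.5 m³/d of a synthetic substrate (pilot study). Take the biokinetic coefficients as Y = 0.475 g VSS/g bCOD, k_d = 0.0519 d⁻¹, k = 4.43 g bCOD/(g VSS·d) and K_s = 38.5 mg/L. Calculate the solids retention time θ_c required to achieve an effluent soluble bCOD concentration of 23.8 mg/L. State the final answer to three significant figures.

θ_c ≈ 1.33 d

From 1/θ_c = Y·k·S/(K_s + S) − k_d: Y·k·S/(K_s+S) = 0.475 × 4.43 × 23.8 / (38.5 + 23.8) = 0.8039 d⁻¹.
θ_c = 1/(μ − k_d) = 1/(0.8039 − 0.0519) = 1/0.7520 = 1.330 d.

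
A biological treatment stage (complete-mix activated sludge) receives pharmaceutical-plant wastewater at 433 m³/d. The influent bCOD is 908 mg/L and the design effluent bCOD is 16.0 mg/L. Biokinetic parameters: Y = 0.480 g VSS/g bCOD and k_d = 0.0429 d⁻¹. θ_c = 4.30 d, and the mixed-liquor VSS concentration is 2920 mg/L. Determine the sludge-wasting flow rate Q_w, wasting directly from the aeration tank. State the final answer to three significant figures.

Q_w ≈ 53.6 m³/d

Steady-state biomass mass balance: V·X·(1 + k_d·θ_c) = Y·Q·(S₀ − S)·θ_c, so V = 0.480 × 433 × (908 − 16.0) × 4.30 / [2920 × (1 + 0.0429 × 4.30)] = 7.97×10^5 / 3459 = 230.5 m³.
With mixed-liquor wasting, θ_c = V/Q_w, so Q_w = V/θ_c = 230.5/4.30 = 53.60 m³/d.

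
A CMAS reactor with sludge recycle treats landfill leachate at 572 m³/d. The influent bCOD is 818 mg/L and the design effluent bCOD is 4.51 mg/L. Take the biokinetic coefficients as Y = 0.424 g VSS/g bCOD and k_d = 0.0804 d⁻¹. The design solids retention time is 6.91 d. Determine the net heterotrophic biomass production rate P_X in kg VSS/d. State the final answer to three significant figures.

Y_obs = Y / (1 + k_d θ_c) = 0.424 / (1 + 0.0804 × 6.91) = 0.424 / 1.556 = 0.2726.
Mass of bCOD removed per day: Q(S₀ − S) = 572 × 813.5 g/m³ = 465.3 kg/d.
Net biomass production P_X = Y_obs × Q·(S₀ − S) = 0.2726 × 465.3 = 126.8 kg VSS/d.

P_X ≈ 127 kg VSS/d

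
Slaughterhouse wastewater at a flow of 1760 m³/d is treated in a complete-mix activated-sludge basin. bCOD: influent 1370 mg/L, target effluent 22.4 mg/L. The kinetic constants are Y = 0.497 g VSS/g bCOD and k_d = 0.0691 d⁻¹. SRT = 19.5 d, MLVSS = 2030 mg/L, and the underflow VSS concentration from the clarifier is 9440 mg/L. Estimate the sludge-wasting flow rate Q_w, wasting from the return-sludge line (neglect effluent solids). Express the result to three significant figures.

Rearranging the biomass balance for a CMAS with decay, V = Y·Q·ΔS·θ_c / [X·(1+k_d θ_c)] = 0.497 × 1760 × (1370 − 22.4) × 19.5 / [2030 × (1 + 0.0691 × 19.5)] = 2.3×10^7 / 4765 = 4824 m³.
Wasting from the return line (neglecting effluent solids): Q_w = V·X / (θ_c·X_r) = 4824 × 2030 / (19.5 × 9440) = 53.19 m³/d.

Q_w ≈ 53.2 m³/d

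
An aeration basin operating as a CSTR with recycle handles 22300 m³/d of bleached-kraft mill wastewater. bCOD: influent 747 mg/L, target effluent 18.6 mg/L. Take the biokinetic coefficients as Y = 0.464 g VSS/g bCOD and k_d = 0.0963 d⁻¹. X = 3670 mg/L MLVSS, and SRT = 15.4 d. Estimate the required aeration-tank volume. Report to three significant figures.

From the SRT design equation V = Y Q (S₀−S) θ_c / [X (1 + k_d θ_c)] = 0.464 × 22300 × (747 − 18.6) × 15.4 / [3670 × (1 + 0.0963 × 15.4)] = 1.16×10^8 / 9113 = 12737 m³.

V ≈ 12700 m³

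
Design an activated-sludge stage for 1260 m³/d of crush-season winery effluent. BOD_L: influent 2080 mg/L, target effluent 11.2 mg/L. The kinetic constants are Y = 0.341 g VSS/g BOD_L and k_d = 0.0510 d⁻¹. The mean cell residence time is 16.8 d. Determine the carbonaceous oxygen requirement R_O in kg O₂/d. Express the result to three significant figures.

The observed yield is Y_obs = Y/(1 + k_d·θ_c) = 0.341 / (1 + 0.0510 × 16.8) = 0.341 / 1.857 = 0.1836 g VSS per g BOD_L removed.
Substrate removed = Q·(S₀ − S) = 1260 m³/d × (2080 − 11.2) g/m³ = 2.61×10^6 g/d = 2607 kg/d.
Net sludge production P_X = 0.1836 × 2607 = 478.7 kg VSS/d.
Carbonaceous O₂ demand = substrate oxidised − cell-mass equivalent = 2607 − 1.42 × 478.7 = 1927 kg O₂/d.

R_O ≈ 1930 kg O₂/d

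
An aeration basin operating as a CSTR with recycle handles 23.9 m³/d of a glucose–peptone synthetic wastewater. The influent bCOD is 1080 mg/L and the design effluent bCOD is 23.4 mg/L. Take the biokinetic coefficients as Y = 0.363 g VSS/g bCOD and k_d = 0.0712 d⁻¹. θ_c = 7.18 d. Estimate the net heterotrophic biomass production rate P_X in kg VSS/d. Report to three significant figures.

P_X ≈ 6.07 kg VSS/d

The observed yield is Y_obs = Y/(1 + k_d·θ_c) = 0.363 / (1 + 0.0712 × 7.18) = 0.363 / 1.511 = 0.2402 g VSS per g bCOD removed.
Q·(S₀ − S) = 23.9 × (1080 − 23.4) × 10⁻³ = 25.25 kg/d removed.
P_X = Y_obs · Q(S₀ − S) = 0.2402 × 25.25 = 6.066 kg VSS/d.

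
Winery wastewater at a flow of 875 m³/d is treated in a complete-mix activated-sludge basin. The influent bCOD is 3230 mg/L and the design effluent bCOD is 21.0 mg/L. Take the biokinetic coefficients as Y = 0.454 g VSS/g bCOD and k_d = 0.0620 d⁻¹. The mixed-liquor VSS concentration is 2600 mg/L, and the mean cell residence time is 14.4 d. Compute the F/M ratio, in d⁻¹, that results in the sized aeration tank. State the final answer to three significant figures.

F/M ≈ 0.291 d⁻¹

Rearranging the biomass balance for a CMAS with decay, V = Y·Q·ΔS·θ_c / [X·(1+k_d θ_c)] = 0.454 × 875 × (3230 − 21.0) × 14.4 / [2600 × (1 + 0.0620 × 14.4)] = 1.84×10^7 / 4921 = 3730 m³.
F/M = Q·S₀ / (V·X) = 875 × 3230 / (3730 × 2600) = 0.2914 g bCOD·(g VSS·d)⁻¹.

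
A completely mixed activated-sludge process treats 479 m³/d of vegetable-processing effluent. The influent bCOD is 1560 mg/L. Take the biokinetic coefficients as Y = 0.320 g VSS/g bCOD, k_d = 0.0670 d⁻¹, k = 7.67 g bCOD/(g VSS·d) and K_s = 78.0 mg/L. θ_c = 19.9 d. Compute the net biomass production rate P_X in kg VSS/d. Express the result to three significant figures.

Effluent substrate depends only on kinetics and SRT: S = K_s(1 + k_d θ_c) / [θ_c(Yk − k_d) − 1] = 78.0 × (1 + 0.0670 × 19.9) / [19.9 × (0.320 × 7.67 − 0.0670) − 1] = 182.0 / 46.51 = 3.913 mg/L.
Observed yield with endogenous decay: Y_obs = Y / (1 + k_d·θ_c) = 0.320 / (1 + 0.0670 × 19.9) = 0.320 / 2.333 = 0.1371 g VSS/g bCOD.
ΔS = 1560 − 3.91 = 1556 mg/L, so the substrate removal rate is 479 × 1556/1000 = 745.4 kg bCOD/d.
Biomass produced: P_X = Y_obs·Q·ΔS = 0.1371 × 745.4 ≈ 102.2 kg VSS/d.

P_X ≈ 102 kg VSS/d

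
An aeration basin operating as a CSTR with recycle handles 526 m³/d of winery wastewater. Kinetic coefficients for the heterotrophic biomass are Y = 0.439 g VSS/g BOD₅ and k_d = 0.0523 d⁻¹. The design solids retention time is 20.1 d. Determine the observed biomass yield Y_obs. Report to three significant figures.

Correct the yield for decay: Y_obs = Y/(1 + k_d θ_c) = 0.439 / (1 + 0.0523 × 20.1) = 0.439 / 2.051 = 0.2140.

Y_obs ≈ 0.214 g VSS/g BOD₅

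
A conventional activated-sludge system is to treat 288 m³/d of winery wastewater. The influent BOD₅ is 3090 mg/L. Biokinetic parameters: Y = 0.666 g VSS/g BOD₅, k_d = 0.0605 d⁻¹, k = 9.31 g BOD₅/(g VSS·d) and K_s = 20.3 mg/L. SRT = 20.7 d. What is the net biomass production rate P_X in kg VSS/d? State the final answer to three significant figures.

P_X ≈ 263 kg VSS/d

From the Monod/SRT balance for a CMAS, S = K_s·(1+k_d θ_c)/[θ_c·(Y k − k_d) − 1] = 20.3 × (1 + 0.0605 × 20.7) / [20.7 × (0.666 × 9.31 − 0.0605) − 1] = 45.72 / 126.1 = 0.3626 mg/L.
Y_obs = Y / (1 + k_d θ_c) = 0.666 / (1 + 0.0605 × 20.7) = 0.666 / 2.252 = 0.2957.
Mass of BOD₅ removed per day: Q(S₀ − S) = 288 × 3090 g/m³ = 889.8 kg/d.
Biomass produced: P_X = Y_obs·Q·ΔS = 0.2957 × 889.8 ≈ 263.1 kg VSS/d.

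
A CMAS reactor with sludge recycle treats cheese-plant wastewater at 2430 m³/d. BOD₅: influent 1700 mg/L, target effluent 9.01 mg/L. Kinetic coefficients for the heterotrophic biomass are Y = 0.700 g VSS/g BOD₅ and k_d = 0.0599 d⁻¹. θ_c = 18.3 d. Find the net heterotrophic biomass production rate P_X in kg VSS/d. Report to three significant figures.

P_X ≈ 1370 kg VSS/d

The observed yield is Y_obs = Y/(1 + k_d·θ_c) = 0.700 / (1 + 0.0599 × 18.3) = 0.700 / 2.096 = 0.3339 g VSS per g BOD₅ removed.
Q·(S₀ − S) = 2430 × (1700 − 9.01) × 10⁻³ = 4109 kg/d removed.
P_X = Y_obs · Q(S₀ − S) = 0.3339 × 4109 = 1372 kg VSS/d.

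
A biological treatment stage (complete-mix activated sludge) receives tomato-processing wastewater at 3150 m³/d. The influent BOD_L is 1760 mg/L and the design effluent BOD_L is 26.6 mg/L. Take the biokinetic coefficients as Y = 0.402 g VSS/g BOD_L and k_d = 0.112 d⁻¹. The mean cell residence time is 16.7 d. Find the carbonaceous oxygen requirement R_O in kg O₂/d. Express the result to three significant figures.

R_O ≈ 4370 kg O₂/d

Correct the yield for decay: Y_obs = Y/(1 + k_d θ_c) = 0.402 / (1 + 0.112 × 16.7) = 0.402 / 2.870 = 0.1401.
Mass of BOD_L removed per day: Q(S₀ − S) = 3150 × 1733 g/m³ = 5460 kg/d.
P_X = Y_obs·Q·(S₀ − S) = 0.1401 × 5460 = 764.7 kg VSS/d.
R_O = Q·(S₀ − S) − 1.42·P_X = 5460 − 1.42 × 764.7 = 4374 kg O₂/d.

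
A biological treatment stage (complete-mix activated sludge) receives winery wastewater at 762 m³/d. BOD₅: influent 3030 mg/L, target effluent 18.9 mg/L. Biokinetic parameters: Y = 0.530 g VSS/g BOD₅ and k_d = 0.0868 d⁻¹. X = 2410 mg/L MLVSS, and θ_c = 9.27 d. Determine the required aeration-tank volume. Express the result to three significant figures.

Rearranging the biomass balance for a CMAS with decay, V = Y·Q·ΔS·θ_c / [X·(1+k_d θ_c)] = 0.530 × 762 × (3030 − 18.9) × 9.27 / [2410 × (1 + 0.0868 × 9.27)] = 1.13×10^7 / 4349 = 2592 m³.

V ≈ 2590 m³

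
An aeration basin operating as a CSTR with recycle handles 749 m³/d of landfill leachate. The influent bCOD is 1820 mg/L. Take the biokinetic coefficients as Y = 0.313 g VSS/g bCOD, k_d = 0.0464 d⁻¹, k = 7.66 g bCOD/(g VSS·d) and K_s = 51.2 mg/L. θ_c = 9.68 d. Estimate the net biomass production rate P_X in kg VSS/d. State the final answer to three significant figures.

For a completely mixed reactor with recycle the Lawrence–McCarty relation gives S = K_s·(1 + k_d·θ_c) / [θ_c·(Y·k − k_d) − 1] = 51.2 × (1 + 0.0464 × 9.68) / [9.68 × (0.313 × 7.66 − 0.0464) − 1] = 74.20 / 21.76 = 3.410 mg/L.
Y_obs = Y / (1 + k_d θ_c) = 0.313 / (1 + 0.0464 × 9.68) = 0.313 / 1.449 = 0.2160.
ΔS = 1820 − 3.41 = 1817 mg/L, so the substrate removal rate is 749 × 1817/1000 = 1361 kg bCOD/d.
Biomass produced: P_X = Y_obs·Q·ΔS = 0.2160 × 1361 ≈ 293.9 kg VSS/d.

P_X ≈ 294 kg VSS/d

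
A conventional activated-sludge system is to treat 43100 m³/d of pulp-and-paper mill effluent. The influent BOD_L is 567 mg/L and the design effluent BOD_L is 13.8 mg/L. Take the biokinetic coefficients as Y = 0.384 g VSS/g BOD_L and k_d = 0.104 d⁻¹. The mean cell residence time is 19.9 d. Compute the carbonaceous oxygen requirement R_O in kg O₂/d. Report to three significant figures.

R_O ≈ 19600 kg O₂/d

Correct the yield for decay: Y_obs = Y/(1 + k_d θ_c) = 0.384 / (1 + 0.104 × 19.9) = 0.384 / 3.070 = 0.1251.
Q·(S₀ − S) = 43100 × (567 − 13.8) × 10⁻³ = 23843 kg/d removed.
Net sludge production P_X = 0.1251 × 23843 = 2983 kg VSS/d.
Carbonaceous O₂ demand = substrate oxidised − cell-mass equivalent = 23843 − 1.42 × 2983 = 19607 kg O₂/d.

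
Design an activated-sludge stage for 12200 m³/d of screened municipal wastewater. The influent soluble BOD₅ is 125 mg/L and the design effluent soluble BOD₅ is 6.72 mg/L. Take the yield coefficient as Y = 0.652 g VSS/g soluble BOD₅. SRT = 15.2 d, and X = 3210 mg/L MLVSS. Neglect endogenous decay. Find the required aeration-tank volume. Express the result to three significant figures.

V ≈ 4460 m³

V·X = Y·Q·ΔS·θ_c gives V = 0.652 × 12200 × (125 − 6.72) × 15.2 / 3210 = 4455 m³.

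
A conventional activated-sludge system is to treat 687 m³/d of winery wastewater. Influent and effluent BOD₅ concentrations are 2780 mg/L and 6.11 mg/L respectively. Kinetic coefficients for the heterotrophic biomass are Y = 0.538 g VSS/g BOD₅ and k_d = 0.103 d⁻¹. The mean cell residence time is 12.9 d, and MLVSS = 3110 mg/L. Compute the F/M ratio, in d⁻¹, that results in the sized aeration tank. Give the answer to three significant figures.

F/M ≈ 0.336 d⁻¹

From the SRT design equation V = Y Q (S₀−S) θ_c / [X (1 + k_d θ_c)] = 0.538 × 687 × (2780 − 6.11) × 12.9 / [3110 × (1 + 0.103 × 12.9)] = 1.32×10^7 / 7242 = 1826 m³.
F/M = applied load / biomass = Q·S₀/(V·X) = 687 × 2780 / (1826 × 3110) = 0.3363 d⁻¹.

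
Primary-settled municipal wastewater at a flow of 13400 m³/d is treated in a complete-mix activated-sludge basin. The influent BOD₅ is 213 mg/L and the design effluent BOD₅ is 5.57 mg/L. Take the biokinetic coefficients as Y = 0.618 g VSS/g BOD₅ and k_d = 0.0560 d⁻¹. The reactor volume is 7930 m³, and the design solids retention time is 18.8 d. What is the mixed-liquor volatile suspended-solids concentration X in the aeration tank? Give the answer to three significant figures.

X ≈ 1980 mg/L

From V·X·(1 + k_d·θ_c) = Y·Q·(S₀ − S)·θ_c: X = 0.618 × 13400 × (213 − 5.57) × 18.8 / [7930 × (1 + 0.0560 × 18.8)] = 1984 mg/L.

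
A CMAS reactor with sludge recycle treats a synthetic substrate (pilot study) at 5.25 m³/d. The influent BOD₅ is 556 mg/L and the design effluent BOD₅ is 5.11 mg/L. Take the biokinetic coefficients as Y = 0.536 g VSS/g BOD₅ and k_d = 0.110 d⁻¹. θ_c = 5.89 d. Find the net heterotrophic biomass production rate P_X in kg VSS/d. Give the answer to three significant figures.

P_X ≈ 0.941 kg VSS/d

The observed yield is Y_obs = Y/(1 + k_d·θ_c) = 0.536 / (1 + 0.110 × 5.89) = 0.536 / 1.648 = 0.3253 g VSS per g BOD₅ removed.
Substrate removed = Q·(S₀ − S) = 5.25 m³/d × (556 − 5.11) g/m³ = 2.89×10^3 g/d = 2.892 kg/d.
P_X = Y_obs · Q(S₀ − S) = 0.3253 × 2.892 = 0.9407 kg VSS/d.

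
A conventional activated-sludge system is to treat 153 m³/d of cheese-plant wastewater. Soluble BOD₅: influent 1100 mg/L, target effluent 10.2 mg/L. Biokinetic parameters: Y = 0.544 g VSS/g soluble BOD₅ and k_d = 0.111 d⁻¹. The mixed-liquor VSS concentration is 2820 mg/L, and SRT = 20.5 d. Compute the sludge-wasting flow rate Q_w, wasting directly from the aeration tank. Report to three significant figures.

Q_w ≈ 9.82 m³/d

Steady-state biomass mass balance: V·X·(1 + k_d·θ_c) = Y·Q·(S₀ − S)·θ_c, so V = 0.544 × 153 × (1100 − 10.2) × 20.5 / [2820 × (1 + 0.111 × 20.5)] = 1.86×10^6 / 9237 = 201.3 m³.
With mixed-liquor wasting, θ_c = V/Q_w, so Q_w = V/θ_c = 201.3/20.5 = 9.820 m³/d.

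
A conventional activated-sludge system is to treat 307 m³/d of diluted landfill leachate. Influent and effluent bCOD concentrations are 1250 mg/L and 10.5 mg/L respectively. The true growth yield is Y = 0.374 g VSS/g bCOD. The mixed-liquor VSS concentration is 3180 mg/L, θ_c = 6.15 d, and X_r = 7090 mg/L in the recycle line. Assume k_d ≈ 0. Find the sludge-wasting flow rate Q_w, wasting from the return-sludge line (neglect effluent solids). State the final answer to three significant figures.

Q_w ≈ 20.1 m³/d

With k_d = 0 the design equation reduces to V = Y Q (S₀−S) θ_c / X = 0.374 × 307 × (1250 − 10.5) × 6.15 / 3180 = 275.2 m³.
Q_w = (V·X)/(θ_c X_r) = 275.2 × 3180 / (6.15 × 7090) = 20.07 m³/d.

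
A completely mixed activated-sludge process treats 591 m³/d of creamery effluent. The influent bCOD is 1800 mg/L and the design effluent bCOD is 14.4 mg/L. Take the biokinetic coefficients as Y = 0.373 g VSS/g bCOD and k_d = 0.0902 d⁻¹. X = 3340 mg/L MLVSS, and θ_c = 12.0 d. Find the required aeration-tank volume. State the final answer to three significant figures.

Steady-state biomass mass balance: V·X·(1 + k_d·θ_c) = Y·Q·(S₀ − S)·θ_c, so V = 0.373 × 591 × (1800 − 14.4) × 12.0 / [3340 × (1 + 0.0902 × 12.0)] = 4.72×10^6 / 6955 = 679.1 m³.

V ≈ 679 m³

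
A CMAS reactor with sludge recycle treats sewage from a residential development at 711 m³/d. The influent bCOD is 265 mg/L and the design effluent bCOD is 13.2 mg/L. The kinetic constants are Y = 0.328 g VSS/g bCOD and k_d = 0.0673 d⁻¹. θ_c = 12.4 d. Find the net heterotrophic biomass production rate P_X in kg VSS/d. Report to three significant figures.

Observed yield with endogenous decay: Y_obs = Y / (1 + k_d·θ_c) = 0.328 / (1 + 0.0673 × 12.4) = 0.328 / 1.835 = 0.1788 g VSS/g bCOD.
Mass of bCOD removed per day: Q(S₀ − S) = 711 × 251.8 g/m³ = 179.0 kg/d.
Biomass produced: P_X = Y_obs·Q·ΔS = 0.1788 × 179.0 ≈ 32.01 kg VSS/d.

P_X ≈ 32.0 kg VSS/d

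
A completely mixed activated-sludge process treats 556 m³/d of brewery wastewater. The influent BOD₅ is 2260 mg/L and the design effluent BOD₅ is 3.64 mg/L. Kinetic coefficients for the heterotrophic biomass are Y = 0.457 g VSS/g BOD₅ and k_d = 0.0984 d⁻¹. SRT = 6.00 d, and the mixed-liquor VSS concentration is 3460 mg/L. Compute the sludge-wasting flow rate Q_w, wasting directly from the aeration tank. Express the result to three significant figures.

Rearranging the biomass balance for a CMAS with decay, V = Y·Q·ΔS·θ_c / [X·(1+k_d θ_c)] = 0.457 × 556 × (2260 − 3.64) × 6.00 / [3460 × (1 + 0.0984 × 6.00)] = 3.44×10^6 / 5503 = 625.1 m³.
For wasting at MLVSS concentration, Q_w = V/θ_c = 625.1/6.00 = 104.2 m³/d.

Q_w ≈ 104 m³/d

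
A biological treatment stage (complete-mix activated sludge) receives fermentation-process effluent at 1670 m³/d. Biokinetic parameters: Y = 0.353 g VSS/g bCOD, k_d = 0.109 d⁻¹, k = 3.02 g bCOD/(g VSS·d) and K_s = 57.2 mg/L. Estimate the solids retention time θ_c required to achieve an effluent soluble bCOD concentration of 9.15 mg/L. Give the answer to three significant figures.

θ_c ≈ 26.3 d

From 1/θ_c = Y·k·S/(K_s + S) − k_d: Y·k·S/(K_s+S) = 0.353 × 3.02 × 9.15 / (57.2 + 9.15) = 0.1470 d⁻¹.
θ_c = 1/(μ − k_d) = 1/(0.1470 − 0.109) = 1/0.03802 = 26.31 d.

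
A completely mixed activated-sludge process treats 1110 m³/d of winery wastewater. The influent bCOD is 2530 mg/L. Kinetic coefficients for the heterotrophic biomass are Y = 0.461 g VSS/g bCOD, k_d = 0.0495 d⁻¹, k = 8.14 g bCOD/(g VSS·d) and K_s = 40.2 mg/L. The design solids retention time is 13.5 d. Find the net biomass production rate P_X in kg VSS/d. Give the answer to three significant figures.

Effluent substrate depends only on kinetics and SRT: S = K_s(1 + k_d θ_c) / [θ_c(Yk − k_d) − 1] = 40.2 × (1 + 0.0495 × 13.5) / [13.5 × (0.461 × 8.14 − 0.0495) − 1] = 67.06 / 48.99 = 1.369 mg/L.
Y_obs = Y / (1 + k_d θ_c) = 0.461 / (1 + 0.0495 × 13.5) = 0.461 / 1.668 = 0.2763.
Q·(S₀ − S) = 1110 × (2530 − 1.37) × 10⁻³ = 2807 kg/d removed.
So the net sludge growth is P_X = 0.2763 × 2807 = 775.6 kg VSS/d.

P_X ≈ 776 kg VSS/d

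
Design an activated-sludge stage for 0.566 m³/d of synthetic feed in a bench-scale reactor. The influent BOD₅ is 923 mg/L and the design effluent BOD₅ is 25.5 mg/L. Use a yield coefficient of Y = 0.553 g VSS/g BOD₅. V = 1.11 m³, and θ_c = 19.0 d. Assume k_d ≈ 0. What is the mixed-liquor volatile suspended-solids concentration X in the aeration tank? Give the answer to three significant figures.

X ≈ 4810 mg/L

Without decay, X = Y Q (S₀−S) θ_c / V = 0.553 × 0.566 × (923 − 25.5) × 19.0 / 1.11 = 4808 mg/L.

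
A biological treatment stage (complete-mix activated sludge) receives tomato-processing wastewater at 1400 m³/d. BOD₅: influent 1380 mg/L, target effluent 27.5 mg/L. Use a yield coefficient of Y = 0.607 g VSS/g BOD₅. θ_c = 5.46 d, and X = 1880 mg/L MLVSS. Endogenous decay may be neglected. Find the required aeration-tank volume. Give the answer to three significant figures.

V ≈ 3340 m³

V·X = Y·Q·ΔS·θ_c gives V = 0.607 × 1400 × (1380 − 27.5) × 5.46 / 1880 = 3338 m³.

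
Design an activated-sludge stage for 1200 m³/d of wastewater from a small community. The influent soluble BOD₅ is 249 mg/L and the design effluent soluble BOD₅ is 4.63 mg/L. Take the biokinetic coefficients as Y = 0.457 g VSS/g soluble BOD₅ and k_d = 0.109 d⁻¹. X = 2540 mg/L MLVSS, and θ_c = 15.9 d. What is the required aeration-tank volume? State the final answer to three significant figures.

From the SRT design equation V = Y Q (S₀−S) θ_c / [X (1 + k_d θ_c)] = 0.457 × 1200 × (249 − 4.63) × 15.9 / [2540 × (1 + 0.109 × 15.9)] = 2.13×10^6 / 6942 = 306.9 m³.

V ≈ 307 m³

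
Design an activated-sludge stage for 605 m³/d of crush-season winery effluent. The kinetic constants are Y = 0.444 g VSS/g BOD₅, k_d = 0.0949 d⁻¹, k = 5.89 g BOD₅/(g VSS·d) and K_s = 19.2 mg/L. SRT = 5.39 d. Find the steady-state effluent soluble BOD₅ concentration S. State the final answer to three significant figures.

S ≈ 2.31 mg/L

Effluent substrate depends only on kinetics and SRT: S = K_s(1 + k_d θ_c) / [θ_c(Yk − k_d) − 1] = 19.2 × (1 + 0.0949 × 5.39) / [5.39 × (0.444 × 5.89 − 0.0949) − 1] = 29.02 / 12.58 = 2.306 mg/L.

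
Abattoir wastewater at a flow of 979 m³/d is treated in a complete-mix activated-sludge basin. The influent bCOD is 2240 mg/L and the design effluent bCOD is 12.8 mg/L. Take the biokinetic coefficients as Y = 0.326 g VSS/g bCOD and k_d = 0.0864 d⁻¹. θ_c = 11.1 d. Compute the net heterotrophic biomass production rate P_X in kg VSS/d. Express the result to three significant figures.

P_X ≈ 363 kg VSS/d

Y_obs = Y / (1 + k_d θ_c) = 0.326 / (1 + 0.0864 × 11.1) = 0.326 / 1.959 = 0.1664.
Mass of bCOD removed per day: Q(S₀ − S) = 979 × 2227 g/m³ = 2180 kg/d.
P_X = Y_obs · Q(S₀ − S) = 0.1664 × 2180 = 362.8 kg VSS/d.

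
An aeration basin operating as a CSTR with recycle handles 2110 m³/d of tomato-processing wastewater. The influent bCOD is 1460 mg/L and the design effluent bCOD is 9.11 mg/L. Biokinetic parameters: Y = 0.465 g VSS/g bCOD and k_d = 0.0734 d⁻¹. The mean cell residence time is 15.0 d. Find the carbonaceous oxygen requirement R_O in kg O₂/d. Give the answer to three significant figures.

R_O ≈ 2100 kg O₂/d

The observed yield is Y_obs = Y/(1 + k_d·θ_c) = 0.465 / (1 + 0.0734 × 15.0) = 0.465 / 2.101 = 0.2213 g VSS per g bCOD removed.
Mass of bCOD removed per day: Q(S₀ − S) = 2110 × 1451 g/m³ = 3061 kg/d.
P_X = Y_obs·Q·(S₀ − S) = 0.2213 × 3061 = 677.6 kg VSS/d.
R_O = Q·(S₀ − S) − 1.42·P_X = 3061 − 1.42 × 677.6 = 2099 kg O₂/d.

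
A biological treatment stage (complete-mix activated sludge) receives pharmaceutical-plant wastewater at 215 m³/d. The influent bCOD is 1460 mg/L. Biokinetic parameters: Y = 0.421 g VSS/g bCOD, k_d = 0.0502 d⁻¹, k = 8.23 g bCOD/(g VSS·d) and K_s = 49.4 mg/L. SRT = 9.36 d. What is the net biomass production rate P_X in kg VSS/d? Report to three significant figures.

From the Monod/SRT balance for a CMAS, S = K_s·(1+k_d θ_c)/[θ_c·(Y k − k_d) − 1] = 49.4 × (1 + 0.0502 × 9.36) / [9.36 × (0.421 × 8.23 − 0.0502) − 1] = 72.61 / 30.96 = 2.345 mg/L.
Correct the yield for decay: Y_obs = Y/(1 + k_d θ_c) = 0.421 / (1 + 0.0502 × 9.36) = 0.421 / 1.470 = 0.2864.
Q·(S₀ − S) = 215 × (1460 − 2.35) × 10⁻³ = 313.4 kg/d removed.
P_X = Y_obs · Q(S₀ − S) = 0.2864 × 313.4 = 89.76 kg VSS/d.

P_X ≈ 89.8 kg VSS/d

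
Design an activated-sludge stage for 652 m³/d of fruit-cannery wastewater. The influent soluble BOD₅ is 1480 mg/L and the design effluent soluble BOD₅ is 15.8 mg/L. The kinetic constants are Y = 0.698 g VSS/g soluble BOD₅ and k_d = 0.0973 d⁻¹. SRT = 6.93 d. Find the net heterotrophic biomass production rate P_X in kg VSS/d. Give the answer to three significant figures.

P_X ≈ 398 kg VSS/d

Observed yield with endogenous decay: Y_obs = Y / (1 + k_d·θ_c) = 0.698 / (1 + 0.0973 × 6.93) = 0.698 / 1.674 = 0.4169 g VSS/g soluble BOD₅.
ΔS = 1480 − 15.8 = 1464 mg/L, so the substrate removal rate is 652 × 1464/1000 = 954.7 kg soluble BOD₅/d.
Biomass produced: P_X = Y_obs·Q·ΔS = 0.4169 × 954.7 ≈ 398.0 kg VSS/d.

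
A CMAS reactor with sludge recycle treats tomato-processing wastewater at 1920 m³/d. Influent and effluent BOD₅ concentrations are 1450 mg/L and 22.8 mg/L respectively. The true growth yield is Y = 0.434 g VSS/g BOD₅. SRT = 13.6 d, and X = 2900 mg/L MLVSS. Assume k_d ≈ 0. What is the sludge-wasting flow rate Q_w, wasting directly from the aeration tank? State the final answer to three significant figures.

V·X = Y·Q·ΔS·θ_c gives V = 0.434 × 1920 × (1450 − 22.8) × 13.6 / 2900 = 5577 m³.
For wasting at MLVSS concentration, Q_w = V/θ_c = 5577/13.6 = 410.1 m³/d.

Q_w ≈ 410 m³/d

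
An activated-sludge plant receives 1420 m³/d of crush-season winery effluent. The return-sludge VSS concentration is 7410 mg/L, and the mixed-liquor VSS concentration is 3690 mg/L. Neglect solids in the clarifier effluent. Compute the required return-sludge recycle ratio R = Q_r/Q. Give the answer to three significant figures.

R ≈ 0.992

Mass balance around the secondary clarifier (neglecting effluent solids): R = X / (X_r − X) = 3690 / (7410 − 3690) = 0.9919.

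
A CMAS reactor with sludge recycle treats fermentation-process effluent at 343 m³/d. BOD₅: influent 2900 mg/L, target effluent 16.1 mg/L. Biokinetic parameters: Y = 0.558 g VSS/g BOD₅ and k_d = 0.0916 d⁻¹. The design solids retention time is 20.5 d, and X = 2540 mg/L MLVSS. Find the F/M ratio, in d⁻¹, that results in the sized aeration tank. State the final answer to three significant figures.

From the SRT design equation V = Y Q (S₀−S) θ_c / [X (1 + k_d θ_c)] = 0.558 × 343 × (2900 − 16.1) × 20.5 / [2540 × (1 + 0.0916 × 20.5)] = 1.13×10^7 / 7310 = 1548 m³.
F/M = applied load / biomass = Q·S₀/(V·X) = 343 × 2900 / (1548 × 2540) = 0.2530 d⁻¹.

F/M ≈ 0.253 d⁻¹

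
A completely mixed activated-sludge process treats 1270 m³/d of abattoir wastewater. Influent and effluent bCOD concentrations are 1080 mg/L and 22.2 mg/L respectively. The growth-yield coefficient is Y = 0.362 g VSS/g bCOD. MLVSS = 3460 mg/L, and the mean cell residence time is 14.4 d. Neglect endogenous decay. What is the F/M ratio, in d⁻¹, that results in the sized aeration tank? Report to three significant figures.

F/M ≈ 0.196 d⁻¹

With k_d = 0 the design equation reduces to V = Y Q (S₀−S) θ_c / X = 0.362 × 1270 × (1080 − 22.2) × 14.4 / 3460 = 2024 m³.
F/M = applied load / biomass = Q·S₀/(V·X) = 1270 × 1080 / (2024 × 3460) = 0.1959 d⁻¹.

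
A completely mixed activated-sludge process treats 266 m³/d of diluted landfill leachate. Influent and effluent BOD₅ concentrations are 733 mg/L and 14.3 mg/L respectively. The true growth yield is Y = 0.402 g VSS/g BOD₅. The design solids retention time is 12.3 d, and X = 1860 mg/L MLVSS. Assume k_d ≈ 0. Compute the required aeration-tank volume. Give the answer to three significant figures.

V ≈ 508 m³

Biomass mass balance (decay neglected): V·X = Y·Q·(S₀ − S)·θ_c, so V = 0.402 × 266 × (733 − 14.3) × 12.3 / 1860 = 508.2 m³.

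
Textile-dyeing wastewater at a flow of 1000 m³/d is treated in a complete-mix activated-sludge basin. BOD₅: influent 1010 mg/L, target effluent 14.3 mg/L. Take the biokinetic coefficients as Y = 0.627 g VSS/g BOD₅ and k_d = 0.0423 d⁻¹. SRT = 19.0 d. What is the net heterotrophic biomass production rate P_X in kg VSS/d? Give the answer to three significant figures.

P_X ≈ 346 kg VSS/d

Observed yield with endogenous decay: Y_obs = Y / (1 + k_d·θ_c) = 0.627 / (1 + 0.0423 × 19.0) = 0.627 / 1.804 = 0.3476 g VSS/g BOD₅.
Mass of BOD₅ removed per day: Q(S₀ − S) = 1000 × 995.7 g/m³ = 995.7 kg/d.
P_X = Y_obs · Q(S₀ − S) = 0.3476 × 995.7 = 346.1 kg VSS/d.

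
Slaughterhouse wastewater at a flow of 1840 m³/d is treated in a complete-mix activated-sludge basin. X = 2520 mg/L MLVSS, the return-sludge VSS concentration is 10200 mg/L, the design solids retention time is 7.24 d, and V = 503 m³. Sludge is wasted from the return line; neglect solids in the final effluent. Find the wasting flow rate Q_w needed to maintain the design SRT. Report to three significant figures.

θ_c = V·X/(Q_w·X_r) when wasting from the recycle, so Q_w = V·X/(θ_c·X_r) = 503.0 × 2520 / (7.24 × 10200) = 17.16 m³/d.

Q_w ≈ 17.2 m³/d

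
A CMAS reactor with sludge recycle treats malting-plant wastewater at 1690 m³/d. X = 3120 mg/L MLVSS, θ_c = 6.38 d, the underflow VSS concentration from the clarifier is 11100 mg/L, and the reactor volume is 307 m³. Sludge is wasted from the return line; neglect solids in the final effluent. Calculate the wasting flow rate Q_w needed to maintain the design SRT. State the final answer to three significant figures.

Wasting from the return line (neglecting effluent solids): Q_w = V·X / (θ_c·X_r) = 307.0 × 3120 / (6.38 × 11100) = 13.53 m³/d.

Q_w ≈ 13.5 m³/d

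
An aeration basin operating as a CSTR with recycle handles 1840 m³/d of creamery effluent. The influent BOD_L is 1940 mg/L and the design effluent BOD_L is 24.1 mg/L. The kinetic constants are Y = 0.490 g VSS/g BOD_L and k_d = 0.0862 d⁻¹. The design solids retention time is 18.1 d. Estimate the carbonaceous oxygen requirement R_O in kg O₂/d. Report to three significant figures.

Correct the yield for decay: Y_obs = Y/(1 + k_d θ_c) = 0.490 / (1 + 0.0862 × 18.1) = 0.490 / 2.560 = 0.1914.
ΔS = 1940 − 24.1 = 1916 mg/L, so the substrate removal rate is 1840 × 1916/1000 = 3525 kg BOD_L/d.
Biomass synthesised: P_X = Y_obs × 3525 = 674.7 kg VSS/d.
Carbonaceous O₂ demand = substrate oxidised − cell-mass equivalent = 3525 − 1.42 × 674.7 = 2567 kg O₂/d.

R_O ≈ 2570 kg O₂/d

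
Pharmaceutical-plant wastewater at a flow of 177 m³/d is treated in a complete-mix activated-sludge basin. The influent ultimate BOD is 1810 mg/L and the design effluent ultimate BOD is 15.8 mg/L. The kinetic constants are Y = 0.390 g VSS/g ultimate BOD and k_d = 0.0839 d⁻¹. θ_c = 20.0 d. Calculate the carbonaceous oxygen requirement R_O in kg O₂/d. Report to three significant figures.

R_O ≈ 252 kg O₂/d

Y_obs = Y / (1 + k_d θ_c) = 0.390 / (1 + 0.0839 × 20.0) = 0.390 / 2.678 = 0.1456.
Q·(S₀ − S) = 177 × (1810 − 15.8) × 10⁻³ = 317.6 kg/d removed.
Net sludge production P_X = 0.1456 × 317.6 = 46.25 kg VSS/d.
R_O = Q·ΔS − 1.42 P_X = 317.6 − 65.67 = 251.9 kg O₂/d.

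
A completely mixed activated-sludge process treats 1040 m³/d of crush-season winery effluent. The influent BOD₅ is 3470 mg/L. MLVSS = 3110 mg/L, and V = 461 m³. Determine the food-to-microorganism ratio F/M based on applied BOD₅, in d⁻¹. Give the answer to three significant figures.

F/M ≈ 2.52 d⁻¹

F/M = applied load / biomass = Q·S₀/(V·X) = 1040 × 3470 / (461.0 × 3110) = 2.517 d⁻¹.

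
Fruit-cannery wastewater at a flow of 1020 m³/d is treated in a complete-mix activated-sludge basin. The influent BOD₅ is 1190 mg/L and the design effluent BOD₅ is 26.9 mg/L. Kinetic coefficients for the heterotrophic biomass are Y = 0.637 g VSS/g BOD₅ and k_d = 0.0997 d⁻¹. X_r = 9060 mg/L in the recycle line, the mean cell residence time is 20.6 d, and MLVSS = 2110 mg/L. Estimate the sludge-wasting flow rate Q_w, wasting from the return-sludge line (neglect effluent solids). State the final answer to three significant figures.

From the SRT design equation V = Y Q (S₀−S) θ_c / [X (1 + k_d θ_c)] = 0.637 × 1020 × (1190 − 26.9) × 20.6 / [2110 × (1 + 0.0997 × 20.6)] = 1.56×10^7 / 6444 = 2416 m³.
Wasting from the return line (neglecting effluent solids): Q_w = V·X / (θ_c·X_r) = 2416 × 2110 / (20.6 × 9060) = 27.31 m³/d.

Q_w ≈ 27.3 m³/d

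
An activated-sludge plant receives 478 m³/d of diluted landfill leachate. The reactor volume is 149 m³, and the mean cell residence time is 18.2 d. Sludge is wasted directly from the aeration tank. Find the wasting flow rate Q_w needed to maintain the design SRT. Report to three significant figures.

Q_w ≈ 8.19 m³/d

With mixed-liquor wasting, θ_c = V/Q_w, so Q_w = V/θ_c = 149.0/18.2 = 8.187 m³/d.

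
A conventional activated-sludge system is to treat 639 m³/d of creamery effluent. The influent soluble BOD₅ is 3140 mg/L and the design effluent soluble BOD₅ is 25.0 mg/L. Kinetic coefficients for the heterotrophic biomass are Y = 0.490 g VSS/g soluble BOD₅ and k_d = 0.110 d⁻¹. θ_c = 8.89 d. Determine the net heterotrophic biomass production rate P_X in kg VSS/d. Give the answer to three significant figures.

P_X ≈ 493 kg VSS/d

Observed yield with endogenous decay: Y_obs = Y / (1 + k_d·θ_c) = 0.490 / (1 + 0.110 × 8.89) = 0.490 / 1.978 = 0.2477 g VSS/g soluble BOD₅.
Q·(S₀ − S) = 639 × (3140 − 25.0) × 10⁻³ = 1990 kg/d removed.
P_X = Y_obs · Q(S₀ − S) = 0.2477 × 1990 = 493.1 kg VSS/d.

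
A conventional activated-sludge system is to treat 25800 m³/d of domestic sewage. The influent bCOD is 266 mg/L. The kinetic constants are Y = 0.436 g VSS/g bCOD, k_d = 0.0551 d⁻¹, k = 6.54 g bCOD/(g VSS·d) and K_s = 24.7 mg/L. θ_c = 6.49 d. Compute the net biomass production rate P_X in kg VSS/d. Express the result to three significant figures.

P_X ≈ 2190 kg VSS/d

Effluent substrate depends only on kinetics and SRT: S = K_s(1 + k_d θ_c) / [θ_c(Yk − k_d) − 1] = 24.7 × (1 + 0.0551 × 6.49) / [6.49 × (0.436 × 6.54 − 0.0551) − 1] = 33.53 / 17.15 = 1.955 mg/L.
Y_obs = Y / (1 + k_d θ_c) = 0.436 / (1 + 0.0551 × 6.49) = 0.436 / 1.358 = 0.3212.
Mass of bCOD removed per day: Q(S₀ − S) = 25800 × 264.0 g/m³ = 6812 kg/d.
Biomass produced: P_X = Y_obs·Q·ΔS = 0.3212 × 6812 ≈ 2188 kg VSS/d.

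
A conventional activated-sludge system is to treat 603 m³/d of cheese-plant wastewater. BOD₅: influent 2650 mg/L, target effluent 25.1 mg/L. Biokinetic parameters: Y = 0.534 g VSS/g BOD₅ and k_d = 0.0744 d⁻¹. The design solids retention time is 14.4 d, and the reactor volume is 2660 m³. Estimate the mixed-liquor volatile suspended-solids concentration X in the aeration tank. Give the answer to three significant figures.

X ≈ 2210 mg/L

X = Y·Q·ΔS·θ_c / [V·(1 + k_d θ_c)] = 0.534 × 603 × (2650 − 25.1) × 14.4 / [2660 × (1 + 0.0744 × 14.4)] = 2209 mg/L.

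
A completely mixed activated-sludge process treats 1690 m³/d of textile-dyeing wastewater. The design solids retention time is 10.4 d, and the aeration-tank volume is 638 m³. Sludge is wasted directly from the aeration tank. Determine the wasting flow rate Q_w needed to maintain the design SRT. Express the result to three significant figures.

Wasting from the aeration tank: Q_w = V / θ_c = 638.0 / 10.4 = 61.35 m³/d.

Q_w ≈ 61.3 m³/d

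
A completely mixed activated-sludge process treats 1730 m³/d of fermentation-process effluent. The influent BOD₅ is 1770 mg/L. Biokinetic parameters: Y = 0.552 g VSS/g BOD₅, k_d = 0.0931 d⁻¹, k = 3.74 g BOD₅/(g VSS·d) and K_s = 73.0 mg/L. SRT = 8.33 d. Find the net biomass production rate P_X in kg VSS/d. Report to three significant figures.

P_X ≈ 947 kg VSS/d

From the Monod/SRT balance for a CMAS, S = K_s·(1+k_d θ_c)/[θ_c·(Y k − k_d) − 1] = 73.0 × (1 + 0.0931 × 8.33) / [8.33 × (0.552 × 3.74 − 0.0931) − 1] = 129.6 / 15.42 = 8.405 mg/L.
Y_obs = Y / (1 + k_d θ_c) = 0.552 / (1 + 0.0931 × 8.33) = 0.552 / 1.776 = 0.3109.
Q·(S₀ − S) = 1730 × (1770 − 8.40) × 10⁻³ = 3048 kg/d removed.
P_X = Y_obs · Q(S₀ − S) = 0.3109 × 3048 = 947.5 kg VSS/d.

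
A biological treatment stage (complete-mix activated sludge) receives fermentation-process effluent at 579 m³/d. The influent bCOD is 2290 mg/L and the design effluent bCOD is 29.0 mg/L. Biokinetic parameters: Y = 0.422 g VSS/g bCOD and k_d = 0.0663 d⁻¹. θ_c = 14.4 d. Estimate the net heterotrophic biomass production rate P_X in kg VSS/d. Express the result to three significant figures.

Y_obs = Y / (1 + k_d θ_c) = 0.422 / (1 + 0.0663 × 14.4) = 0.422 / 1.955 = 0.2159.
ΔS = 2290 − 29.0 = 2261 mg/L, so the substrate removal rate is 579 × 2261/1000 = 1309 kg bCOD/d.
P_X = Y_obs · Q(S₀ − S) = 0.2159 × 1309 = 282.6 kg VSS/d.

P_X ≈ 283 kg VSS/d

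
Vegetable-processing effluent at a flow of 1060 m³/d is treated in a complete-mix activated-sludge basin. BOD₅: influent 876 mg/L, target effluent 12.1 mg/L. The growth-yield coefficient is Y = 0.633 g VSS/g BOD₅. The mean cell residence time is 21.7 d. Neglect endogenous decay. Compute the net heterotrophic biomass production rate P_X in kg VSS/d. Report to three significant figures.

P_X ≈ 580 kg VSS/d

No decay correction is needed, so Y_obs = Y = 0.633.
Substrate removed = Q·(S₀ − S) = 1060 m³/d × (876 − 12.1) g/m³ = 9.16×10^5 g/d = 915.7 kg/d.
So the net sludge growth is P_X = 0.6330 × 915.7 = 579.7 kg VSS/d.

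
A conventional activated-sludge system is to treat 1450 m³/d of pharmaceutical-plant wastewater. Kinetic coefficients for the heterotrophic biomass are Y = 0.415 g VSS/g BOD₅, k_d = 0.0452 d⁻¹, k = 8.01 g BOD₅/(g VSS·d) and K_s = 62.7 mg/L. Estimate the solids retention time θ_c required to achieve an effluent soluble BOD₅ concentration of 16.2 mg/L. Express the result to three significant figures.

From 1/θ_c = Y·k·S/(K_s + S) − k_d: Y·k·S/(K_s+S) = 0.415 × 8.01 × 16.2 / (62.7 + 16.2) = 0.6825 d⁻¹.
1/θ_c = 0.6825 − 0.0452 = 0.6373 d⁻¹, so θ_c = 1.569 d.

θ_c ≈ 1.57 d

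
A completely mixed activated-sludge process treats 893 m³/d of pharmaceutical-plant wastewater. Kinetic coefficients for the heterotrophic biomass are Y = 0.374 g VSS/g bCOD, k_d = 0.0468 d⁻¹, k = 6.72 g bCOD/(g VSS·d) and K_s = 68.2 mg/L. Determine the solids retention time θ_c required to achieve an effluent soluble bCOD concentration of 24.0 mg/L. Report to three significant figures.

At the target effluent, Y k S/(K_s+S) = 0.374×6.72×24.0/92.20 = 0.6542 d⁻¹.
Then 1/θ_c = μ − k_d = 0.6542 − 0.0468 = 0.6074 d⁻¹, giving θ_c = 1.646 d.

θ_c ≈ 1.65 d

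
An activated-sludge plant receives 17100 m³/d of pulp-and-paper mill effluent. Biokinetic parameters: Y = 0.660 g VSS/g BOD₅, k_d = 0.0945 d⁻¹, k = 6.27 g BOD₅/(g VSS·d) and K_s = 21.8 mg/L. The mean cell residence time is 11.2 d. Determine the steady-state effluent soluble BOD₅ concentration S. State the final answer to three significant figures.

For a completely mixed reactor with recycle the Lawrence–McCarty relation gives S = K_s·(1 + k_d·θ_c) / [θ_c·(Y·k − k_d) − 1] = 21.8 × (1 + 0.0945 × 11.2) / [11.2 × (0.660 × 6.27 − 0.0945) − 1] = 44.87 / 44.29 = 1.013 mg/L.

S ≈ 1.01 mg/L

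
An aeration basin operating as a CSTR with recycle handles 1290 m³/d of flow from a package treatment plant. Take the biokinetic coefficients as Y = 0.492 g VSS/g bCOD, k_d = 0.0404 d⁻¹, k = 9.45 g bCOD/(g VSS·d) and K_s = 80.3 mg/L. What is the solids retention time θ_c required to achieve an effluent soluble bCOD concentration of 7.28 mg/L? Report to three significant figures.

θ_c ≈ 2.89 d

Specific growth rate at S = 7.28 mg/L: μ = YkS/(K_s+S) = 0.492·9.45·7.28/(80.3+7.28) = 0.3865 d⁻¹.
1/θ_c = 0.3865 − 0.0404 = 0.3461 d⁻¹, so θ_c = 2.890 d.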